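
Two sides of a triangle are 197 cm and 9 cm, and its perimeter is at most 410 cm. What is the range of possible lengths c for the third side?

Triangle inequality alone gives 188 < c < 206.
The perimeter condition gives c ≤ 410 − 197 − 9 = 204.
Intersecting the two: 188 < c ≤ 204.

188 < c ≤ 204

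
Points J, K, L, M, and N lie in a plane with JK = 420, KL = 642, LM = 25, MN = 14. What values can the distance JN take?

183 ≤ JN ≤ 1101

The maximum is all hops collinear in one direction: 420 + 642 + 25 + 14 = 1101.
The longest hop is 642; the others sum to 459. Folding the others back against it leaves at least 642 − 459 = 183.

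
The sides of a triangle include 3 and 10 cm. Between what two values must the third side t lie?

7 < t < 13

By the triangle inequality, t must be less than 3 + 10 = 13 and greater than |3 − 10| = 7.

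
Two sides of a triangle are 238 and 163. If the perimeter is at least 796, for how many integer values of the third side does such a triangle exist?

6

Triangle inequality: 75 < x < 401. Perimeter ≥ 796 gives x ≥ 796 − 238 − 163 = 395.
So 395 ≤ x < 401; integers 395 through 400: 6 values.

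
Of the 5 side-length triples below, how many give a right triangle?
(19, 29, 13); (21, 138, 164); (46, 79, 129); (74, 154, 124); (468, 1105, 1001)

(19,29,13): 13²+19² = 530 < 841 = 29² → obtuse
(21,138,164): 21+138 ≤ 164, not a triangle
(46,79,129): 46+79 ≤ 129, not a triangle
(74,154,124): 74²+124² = 20852 < 23716 = 154² → obtuse
(468,1105,1001): 468²+1001² = 1221025 = 1105² → right
1 of the 5 is right.

1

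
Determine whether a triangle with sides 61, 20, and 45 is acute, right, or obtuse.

obtuse

Compare the square of the longest side to the sum of squares of the other two: 20² + 45² = 2425 < 3721 = 61².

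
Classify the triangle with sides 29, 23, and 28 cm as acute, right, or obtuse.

acute

Compare the square of the longest side to the sum of squares of the other two: 23² + 28² = 1313 > 841 = 29².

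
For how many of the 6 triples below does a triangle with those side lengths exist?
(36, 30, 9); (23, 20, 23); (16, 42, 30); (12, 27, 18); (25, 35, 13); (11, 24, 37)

(9,30,36): 9+30 > 36 → valid
(20,23,23): 20+23 > 23 → valid
(16,30,42): 16+30 > 42 → valid
(12,18,27): 12+18 > 27 → valid
(13,25,35): 13+25 > 35 → valid
(11,24,37): 11+24 ≤ 37 → not valid
5 of the 6 triples form a triangle.

5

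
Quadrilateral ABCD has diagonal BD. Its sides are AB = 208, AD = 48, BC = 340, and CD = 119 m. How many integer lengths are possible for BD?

34

From triangle ABD: 160 < BD < 256.
From triangle CBD: 221 < BD < 459.
Intersection: 221 < BD < 256, so integers 222 through 255: 34 values.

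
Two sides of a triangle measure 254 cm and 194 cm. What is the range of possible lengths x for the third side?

By the triangle inequality, x must be less than 254 + 194 = 448 and greater than |254 − 194| = 60.

60 < x < 448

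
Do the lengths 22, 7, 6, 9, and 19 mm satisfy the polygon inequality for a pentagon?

A pentagon exists iff every side is shorter than the sum of the others — equivalently, the longest side is less than the sum of the rest.
Longest side 22 < 41 (sum of the remaining 4), so yes.

Yes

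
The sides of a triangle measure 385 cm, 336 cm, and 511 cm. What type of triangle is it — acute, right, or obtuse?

Compare the square of the longest side to the sum of squares of the other two: 336² + 385² = 261121 = 511².

right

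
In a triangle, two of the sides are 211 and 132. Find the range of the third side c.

By the triangle inequality, c must be less than 211 + 132 = 343 and greater than |211 − 132| = 79.

79 < c < 343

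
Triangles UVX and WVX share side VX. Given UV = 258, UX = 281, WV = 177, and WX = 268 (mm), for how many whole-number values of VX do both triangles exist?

From triangle UVX: 23 < VX < 539.
From triangle WVX: 91 < VX < 445.
Intersection: 91 < VX < 445, so integers 92 through 444: 353 values.

353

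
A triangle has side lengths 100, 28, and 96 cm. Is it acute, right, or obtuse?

right

Compare the square of the longest side to the sum of squares of the other two: 28² + 96² = 10000 = 100².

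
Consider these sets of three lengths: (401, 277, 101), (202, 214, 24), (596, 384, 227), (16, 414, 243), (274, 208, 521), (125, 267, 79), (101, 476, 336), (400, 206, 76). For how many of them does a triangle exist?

(101,277,401): 101+277 ≤ 401 → not valid
(24,202,214): 24+202 > 214 → valid
(227,384,596): 227+384 > 596 → valid
(16,243,414): 16+243 ≤ 414 → not valid
(208,274,521): 208+274 ≤ 521 → not valid
(79,125,267): 79+125 ≤ 267 → not valid
(101,336,476): 101+336 ≤ 476 → not valid
(76,206,400): 76+206 ≤ 400 → not valid
2 of the 8 triples form a triangle.

2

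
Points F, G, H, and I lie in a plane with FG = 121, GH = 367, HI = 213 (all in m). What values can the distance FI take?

The maximum is all hops collinear in one direction: 121 + 367 + 213 = 701.
The longest hop is 367; the others sum to 334. Folding the others back against it leaves at least 367 − 334 = 33.

33 ≤ FI ≤ 701 m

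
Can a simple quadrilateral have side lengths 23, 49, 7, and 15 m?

No

For a quadrilateral, each side must be shorter than the sum of the others.
Here the longest side is 49, but the remaining 3 sides sum to only 45.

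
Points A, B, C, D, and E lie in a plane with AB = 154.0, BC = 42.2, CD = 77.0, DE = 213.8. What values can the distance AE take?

0 ≤ AE ≤ 487.0

The maximum is all hops collinear in one direction: 154.0 + 42.2 + 77.0 + 213.8 = 487.0.
The longest hop is 213.8; the others sum to 273.2. Since 213.8 ≤ 273.2, the path can fold back on itself completely, so the minimum distance is 0.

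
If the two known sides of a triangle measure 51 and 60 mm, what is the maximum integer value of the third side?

110

The third side must be strictly less than 51 + 60 = 111.
The largest integer below 111 is 110.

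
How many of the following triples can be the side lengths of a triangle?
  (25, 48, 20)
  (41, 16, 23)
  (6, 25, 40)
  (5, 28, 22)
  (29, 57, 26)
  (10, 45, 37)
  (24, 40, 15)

(20,25,48): 20+25 ≤ 48 → not valid
(16,23,41): 16+23 ≤ 41 → not valid
(6,25,40): 6+25 ≤ 40 → not valid
(5,22,28): 5+22 ≤ 28 → not valid
(26,29,57): 26+29 ≤ 57 → not valid
(10,37,45): 10+37 > 45 → valid
(15,24,40): 15+24 ≤ 40 → not valid
1 of the 7 triples forms a triangle.

1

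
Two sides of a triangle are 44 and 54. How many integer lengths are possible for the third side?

87

The third side lies in the open interval (10, 98).
Integers from 11 to 97 inclusive: 97 − 11 + 1 = 87.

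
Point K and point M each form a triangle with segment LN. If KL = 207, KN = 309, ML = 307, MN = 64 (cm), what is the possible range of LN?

From triangle KLN: |207 − 309| < LN < 207 + 309, i.e. 102 < LN < 516.
From triangle MLN: 243 < LN < 371.
Both must hold, so LN lies in the intersection.

243 < LN < 371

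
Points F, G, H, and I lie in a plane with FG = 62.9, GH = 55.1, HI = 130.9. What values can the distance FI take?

12.9 ≤ FI ≤ 248.9

The maximum is all hops collinear in one direction: 62.9 + 55.1 + 130.9 = 248.9.
The longest hop is 130.9; the others sum to 118.0. Folding the others back against it leaves at least 130.9 − 118.0 = 12.9.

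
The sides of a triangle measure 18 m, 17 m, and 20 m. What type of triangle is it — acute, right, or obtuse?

Compare the square of the longest side to the sum of squares of the other two: 17² + 18² = 613 > 400 = 20².

acute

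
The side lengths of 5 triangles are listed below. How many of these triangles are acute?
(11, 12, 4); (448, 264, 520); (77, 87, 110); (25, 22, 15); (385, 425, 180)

(11,12,4): 4²+11² = 137 < 144 = 12² → obtuse
(448,264,520): 264²+448² = 270400 = 520² → right
(77,87,110): 77²+87² = 13498 > 12100 = 110² → acute
(25,22,15): 15²+22² = 709 > 625 = 25² → acute
(385,425,180): 180²+385² = 180625 = 425² → right
2 of the 5 are acute.

2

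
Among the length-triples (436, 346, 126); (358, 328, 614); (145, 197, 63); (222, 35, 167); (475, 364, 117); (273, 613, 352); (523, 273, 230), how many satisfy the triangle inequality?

5

(126,346,436): 126+346 > 436 → valid
(328,358,614): 328+358 > 614 → valid
(63,145,197): 63+145 > 197 → valid
(35,167,222): 35+167 ≤ 222 → not valid
(117,364,475): 117+364 > 475 → valid
(273,352,613): 273+352 > 613 → valid
(230,273,523): 230+273 ≤ 523 → not valid
5 of the 7 triples form a triangle.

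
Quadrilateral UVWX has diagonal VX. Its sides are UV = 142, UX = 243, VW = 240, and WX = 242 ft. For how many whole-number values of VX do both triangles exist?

From triangle UVX: 101 < VX < 385.
From triangle WVX: 2 < VX < 482.
Intersection: 101 < VX < 385, so integers 102 through 384: 283 values.

283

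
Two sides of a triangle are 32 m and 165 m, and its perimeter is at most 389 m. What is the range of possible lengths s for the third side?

133 < s ≤ 192 m

Triangle inequality alone gives 133 < s < 197.
The perimeter condition gives s ≤ 389 − 32 − 165 = 192.
Intersecting the two: 133 < s ≤ 192.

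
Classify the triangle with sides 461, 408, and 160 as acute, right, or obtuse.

obtuse

Compare the square of the longest side to the sum of squares of the other two: 160² + 408² = 192064 < 212521 = 461².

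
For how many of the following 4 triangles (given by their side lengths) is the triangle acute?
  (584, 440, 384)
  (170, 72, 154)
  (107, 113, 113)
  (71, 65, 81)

2

(584,440,384): 384²+440² = 341056 = 584² → right
(170,72,154): 72²+154² = 28900 = 170² → right
(107,113,113): 107²+113² = 24218 > 12769 = 113² → acute
(71,65,81): 65²+71² = 9266 > 6561 = 81² → acute
2 of the 4 are acute.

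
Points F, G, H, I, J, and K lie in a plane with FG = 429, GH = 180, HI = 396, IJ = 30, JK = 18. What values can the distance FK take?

The maximum is all hops collinear in one direction: 429 + 180 + 396 + 30 + 18 = 1053.
The longest hop is 429; the others sum to 624. Since 429 ≤ 624, the path can fold back on itself completely, so the minimum distance is 0.

0 ≤ FK ≤ 1053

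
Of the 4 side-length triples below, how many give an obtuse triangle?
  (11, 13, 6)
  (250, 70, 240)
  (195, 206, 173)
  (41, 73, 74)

(11,13,6): 6²+11² = 157 < 169 = 13² → obtuse
(250,70,240): 70²+240² = 62500 = 250² → right
(195,206,173): 173²+195² = 67954 > 42436 = 206² → acute
(41,73,74): 41²+73² = 7010 > 5476 = 74² → acute
1 of the 4 is obtuse.

1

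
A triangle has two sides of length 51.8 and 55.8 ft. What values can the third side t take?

4.0 < t < 107.6 (ft)

By the triangle inequality, t must be less than 51.8 + 55.8 = 107.6 and greater than |51.8 − 55.8| = 4.0.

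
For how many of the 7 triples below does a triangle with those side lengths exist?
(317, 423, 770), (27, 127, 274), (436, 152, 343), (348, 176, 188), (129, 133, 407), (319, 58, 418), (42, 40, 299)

(317,423,770): 317+423 ≤ 770 → not valid
(27,127,274): 27+127 ≤ 274 → not valid
(152,343,436): 152+343 > 436 → valid
(176,188,348): 176+188 > 348 → valid
(129,133,407): 129+133 ≤ 407 → not valid
(58,319,418): 58+319 ≤ 418 → not valid
(40,42,299): 40+42 ≤ 299 → not valid
2 of the 7 triples form a triangle.

2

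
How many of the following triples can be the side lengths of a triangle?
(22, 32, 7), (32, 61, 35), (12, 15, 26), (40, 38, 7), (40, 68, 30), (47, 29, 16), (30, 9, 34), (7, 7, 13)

6

(7,22,32): 7+22 ≤ 32 → not valid
(32,35,61): 32+35 > 61 → valid
(12,15,26): 12+15 > 26 → valid
(7,38,40): 7+38 > 40 → valid
(30,40,68): 30+40 > 68 → valid
(16,29,47): 16+29 ≤ 47 → not valid
(9,30,34): 9+30 > 34 → valid
(7,7,13): 7+7 > 13 → valid
6 of the 8 triples form a triangle.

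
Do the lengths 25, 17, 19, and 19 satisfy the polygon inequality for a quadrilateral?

Yes

A quadrilateral exists iff every side is shorter than the sum of the others — equivalently, the longest side is less than the sum of the rest.
Longest side 25 < 55 (sum of the remaining 3), so yes.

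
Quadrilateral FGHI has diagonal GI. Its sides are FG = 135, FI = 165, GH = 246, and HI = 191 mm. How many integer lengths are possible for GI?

From triangle FGI: 30 < GI < 300.
From triangle HGI: 55 < GI < 437.
Intersection: 55 < GI < 300, so integers 56 through 299: 244 values.

244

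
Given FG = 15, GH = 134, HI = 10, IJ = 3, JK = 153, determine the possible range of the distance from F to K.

The maximum is all hops collinear in one direction: 15 + 134 + 10 + 3 + 153 = 315.
The longest hop is 153; the others sum to 162. Since 153 ≤ 162, the path can fold back on itself completely, so the minimum distance is 0.

0 ≤ FK ≤ 315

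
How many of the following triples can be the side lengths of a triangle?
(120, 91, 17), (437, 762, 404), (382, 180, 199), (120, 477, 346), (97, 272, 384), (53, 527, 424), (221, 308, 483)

2

(17,91,120): 17+91 ≤ 120 → not valid
(404,437,762): 404+437 > 762 → valid
(180,199,382): 180+199 ≤ 382 → not valid
(120,346,477): 120+346 ≤ 477 → not valid
(97,272,384): 97+272 ≤ 384 → not valid
(53,424,527): 53+424 ≤ 527 → not valid
(221,308,483): 221+308 > 483 → valid
2 of the 7 triples form a triangle.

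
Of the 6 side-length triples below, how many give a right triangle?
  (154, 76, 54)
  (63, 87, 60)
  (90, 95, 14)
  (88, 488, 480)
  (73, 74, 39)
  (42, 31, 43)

2

(154,76,54): 54+76 ≤ 154, not a triangle
(63,87,60): 60²+63² = 7569 = 87² → right
(90,95,14): 14²+90² = 8296 < 9025 = 95² → obtuse
(88,488,480): 88²+480² = 238144 = 488² → right
(73,74,39): 39²+73² = 6850 > 5476 = 74² → acute
(42,31,43): 31²+42² = 2725 > 1849 = 43² → acute
2 of the 6 are right.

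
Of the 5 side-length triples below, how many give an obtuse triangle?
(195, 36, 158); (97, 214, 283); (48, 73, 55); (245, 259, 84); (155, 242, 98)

2

(195,36,158): 36+158 ≤ 195, not a triangle
(97,214,283): 97²+214² = 55205 < 80089 = 283² → obtuse
(48,73,55): 48²+55² = 5329 = 73² → right
(245,259,84): 84²+245² = 67081 = 259² → right
(155,242,98): 98²+155² = 33629 < 58564 = 242² → obtuse
2 of the 5 are obtuse.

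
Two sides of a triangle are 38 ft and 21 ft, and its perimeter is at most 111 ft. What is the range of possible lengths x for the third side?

Triangle inequality alone gives 17 < x < 59.
The perimeter condition gives x ≤ 111 − 38 − 21 = 52.
Intersecting the two: 17 < x ≤ 52.

17 < x ≤ 52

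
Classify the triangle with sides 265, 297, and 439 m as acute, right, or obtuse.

obtuse

Compare the square of the longest side to the sum of squares of the other two: 265² + 297² = 158434 < 192721 = 439².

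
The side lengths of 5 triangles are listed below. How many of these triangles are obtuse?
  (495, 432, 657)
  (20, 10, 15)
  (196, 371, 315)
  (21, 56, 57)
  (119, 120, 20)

(495,432,657): 432²+495² = 431649 = 657² → right
(20,10,15): 10²+15² = 325 < 400 = 20² → obtuse
(196,371,315): 196²+315² = 137641 = 371² → right
(21,56,57): 21²+56² = 3577 > 3249 = 57² → acute
(119,120,20): 20²+119² = 14561 > 14400 = 120² → acute
1 of the 5 is obtuse.

1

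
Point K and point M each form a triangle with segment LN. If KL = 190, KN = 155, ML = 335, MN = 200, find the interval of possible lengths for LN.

135 < LN < 345

From triangle KLN: |190 − 155| < LN < 190 + 155, i.e. 35 < LN < 345.
From triangle MLN: 135 < LN < 535.
Both must hold, so LN lies in the intersection.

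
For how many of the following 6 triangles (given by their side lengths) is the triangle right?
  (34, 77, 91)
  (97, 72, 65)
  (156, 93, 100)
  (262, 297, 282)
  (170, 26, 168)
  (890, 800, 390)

3

(34,77,91): 34²+77² = 7085 < 8281 = 91² → obtuse
(97,72,65): 65²+72² = 9409 = 97² → right
(156,93,100): 93²+100² = 18649 < 24336 = 156² → obtuse
(262,297,282): 262²+282² = 148168 > 88209 = 297² → acute
(170,26,168): 26²+168² = 28900 = 170² → right
(890,800,390): 390²+800² = 792100 = 890² → right
3 of the 6 are right.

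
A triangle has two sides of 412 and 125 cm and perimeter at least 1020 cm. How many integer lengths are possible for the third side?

54

Triangle inequality: 287 < x < 537. Perimeter ≥ 1020 gives x ≥ 1020 − 412 − 125 = 483.
So 483 ≤ x < 537; integers 483 through 536: 54 values.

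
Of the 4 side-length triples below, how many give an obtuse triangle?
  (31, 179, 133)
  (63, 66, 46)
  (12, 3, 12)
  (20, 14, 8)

(31,179,133): 31+133 ≤ 179, not a triangle
(63,66,46): 46²+63² = 6085 > 4356 = 66² → acute
(12,3,12): 3²+12² = 153 > 144 = 12² → acute
(20,14,8): 8²+14² = 260 < 400 = 20² → obtuse
1 of the 4 is obtuse.

1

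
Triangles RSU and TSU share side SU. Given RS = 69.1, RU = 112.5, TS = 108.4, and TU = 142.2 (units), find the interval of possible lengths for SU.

From triangle RSU: |69.1 − 112.5| < SU < 69.1 + 112.5, i.e. 43.4 < SU < 181.6.
From triangle TSU: 33.8 < SU < 250.6.
Both must hold, so SU lies in the intersection.

43.4 < SU < 181.6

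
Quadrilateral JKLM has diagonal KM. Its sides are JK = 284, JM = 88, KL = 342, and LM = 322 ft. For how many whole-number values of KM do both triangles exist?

175

From triangle JKM: 196 < KM < 372.
From triangle LKM: 20 < KM < 664.
Intersection: 196 < KM < 372, so integers 197 through 371: 175 values.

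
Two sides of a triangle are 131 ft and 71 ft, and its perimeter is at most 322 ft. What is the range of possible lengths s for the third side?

Triangle inequality alone gives 60 < s < 202.
The perimeter condition gives s ≤ 322 − 131 − 71 = 120.
Intersecting the two: 60 < s ≤ 120.

60 < s ≤ 120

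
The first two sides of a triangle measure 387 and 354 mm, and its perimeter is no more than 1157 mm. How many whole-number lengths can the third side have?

Triangle inequality: 33 < x < 741. Perimeter ≤ 1157 gives x ≤ 1157 − 387 − 354 = 416.
So 33 < x ≤ 416; integers 34 through 416: 383 values.

383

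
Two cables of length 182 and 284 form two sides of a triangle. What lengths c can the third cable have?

By the triangle inequality, c must be less than 182 + 284 = 466 and greater than |182 − 284| = 102.

102 < c < 466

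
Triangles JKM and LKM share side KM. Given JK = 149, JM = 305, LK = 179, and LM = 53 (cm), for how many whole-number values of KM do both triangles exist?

From triangle JKM: 156 < KM < 454.
From triangle LKM: 126 < KM < 232.
Intersection: 156 < KM < 232, so integers 157 through 231: 75 values.

75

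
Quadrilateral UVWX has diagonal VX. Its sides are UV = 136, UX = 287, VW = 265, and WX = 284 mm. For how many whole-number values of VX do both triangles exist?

271

From triangle UVX: 151 < VX < 423.
From triangle WVX: 19 < VX < 549.
Intersection: 151 < VX < 423, so integers 152 through 422: 271 values.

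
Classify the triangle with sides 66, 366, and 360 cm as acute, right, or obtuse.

Compare the square of the longest side to the sum of squares of the other two: 66² + 360² = 133956 = 366².

right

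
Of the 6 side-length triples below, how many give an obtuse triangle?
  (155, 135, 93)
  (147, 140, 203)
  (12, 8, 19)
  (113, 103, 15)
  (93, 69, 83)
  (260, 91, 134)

(155,135,93): 93²+135² = 26874 > 24025 = 155² → acute
(147,140,203): 140²+147² = 41209 = 203² → right
(12,8,19): 8²+12² = 208 < 361 = 19² → obtuse
(113,103,15): 15²+103² = 10834 < 12769 = 113² → obtuse
(93,69,83): 69²+83² = 11650 > 8649 = 93² → acute
(260,91,134): 91+134 ≤ 260, not a triangle
2 of the 6 are obtuse.

2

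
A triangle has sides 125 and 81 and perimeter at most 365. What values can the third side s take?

44 < s ≤ 159

Triangle inequality alone gives 44 < s < 206.
The perimeter condition gives s ≤ 365 − 125 − 81 = 159.
Intersecting the two: 44 < s ≤ 159.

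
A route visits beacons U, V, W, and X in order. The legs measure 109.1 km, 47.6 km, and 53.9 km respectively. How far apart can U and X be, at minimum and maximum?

The maximum is all hops collinear in one direction: 109.1 + 47.6 + 53.9 = 210.6.
The longest hop is 109.1; the others sum to 101.5. Folding the others back against it leaves at least 109.1 − 101.5 = 7.6.

7.6 ≤ UX ≤ 210.6 km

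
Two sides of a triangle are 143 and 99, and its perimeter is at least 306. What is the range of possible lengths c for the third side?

Triangle inequality alone gives 44 < c < 242.
The perimeter condition gives c ≥ 306 − 143 − 99 = 64.
Intersecting the two: 64 ≤ c < 242.

64 ≤ c < 242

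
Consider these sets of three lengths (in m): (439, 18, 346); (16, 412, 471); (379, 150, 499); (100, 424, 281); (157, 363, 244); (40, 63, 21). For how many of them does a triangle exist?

(18,346,439): 18+346 ≤ 439 → not valid
(16,412,471): 16+412 ≤ 471 → not valid
(150,379,499): 150+379 > 499 → valid
(100,281,424): 100+281 ≤ 424 → not valid
(157,244,363): 157+244 > 363 → valid
(21,40,63): 21+40 ≤ 63 → not valid
2 of the 6 triples form a triangle.

2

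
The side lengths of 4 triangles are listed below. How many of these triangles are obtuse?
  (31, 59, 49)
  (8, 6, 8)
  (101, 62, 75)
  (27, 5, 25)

3

(31,59,49): 31²+49² = 3362 < 3481 = 59² → obtuse
(8,6,8): 6²+8² = 100 > 64 = 8² → acute
(101,62,75): 62²+75² = 9469 < 10201 = 101² → obtuse
(27,5,25): 5²+25² = 650 < 729 = 27² → obtuse
3 of the 4 are obtuse.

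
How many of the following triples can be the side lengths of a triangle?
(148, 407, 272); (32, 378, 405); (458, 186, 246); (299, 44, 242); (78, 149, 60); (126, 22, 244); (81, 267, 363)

2

(148,272,407): 148+272 > 407 → valid
(32,378,405): 32+378 > 405 → valid
(186,246,458): 186+246 ≤ 458 → not valid
(44,242,299): 44+242 ≤ 299 → not valid
(60,78,149): 60+78 ≤ 149 → not valid
(22,126,244): 22+126 ≤ 244 → not valid
(81,267,363): 81+267 ≤ 363 → not valid
2 of the 7 triples form a triangle.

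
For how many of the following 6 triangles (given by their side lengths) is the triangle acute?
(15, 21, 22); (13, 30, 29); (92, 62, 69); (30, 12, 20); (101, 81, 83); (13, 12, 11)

(15,21,22): 15²+21² = 666 > 484 = 22² → acute
(13,30,29): 13²+29² = 1010 > 900 = 30² → acute
(92,62,69): 62²+69² = 8605 > 8464 = 92² → acute
(30,12,20): 12²+20² = 544 < 900 = 30² → obtuse
(101,81,83): 81²+83² = 13450 > 10201 = 101² → acute
(13,12,11): 11²+12² = 265 > 169 = 13² → acute
5 of the 6 are acute.

5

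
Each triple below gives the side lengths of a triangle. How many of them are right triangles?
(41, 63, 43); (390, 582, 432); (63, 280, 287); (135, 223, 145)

2

(41,63,43): 41²+43² = 3530 < 3969 = 63² → obtuse
(390,582,432): 390²+432² = 338724 = 582² → right
(63,280,287): 63²+280² = 82369 = 287² → right
(135,223,145): 135²+145² = 39250 < 49729 = 223² → obtuse
2 of the 4 are right.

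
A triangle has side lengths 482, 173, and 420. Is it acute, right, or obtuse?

obtuse

Compare the square of the longest side to the sum of squares of the other two: 173² + 420² = 206329 < 232324 = 482².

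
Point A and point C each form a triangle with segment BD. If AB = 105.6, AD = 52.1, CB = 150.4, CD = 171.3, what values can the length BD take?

53.5 < BD < 157.7

From triangle ABD: |105.6 − 52.1| < BD < 105.6 + 52.1, i.e. 53.5 < BD < 157.7.
From triangle CBD: 20.9 < BD < 321.7.
Both must hold, so BD lies in the intersection.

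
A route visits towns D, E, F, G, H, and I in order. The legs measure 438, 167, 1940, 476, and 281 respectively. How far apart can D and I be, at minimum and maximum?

578 ≤ DI ≤ 3302

The maximum is all hops collinear in one direction: 438 + 167 + 1940 + 476 + 281 = 3302.
The longest hop is 1940; the others sum to 1362. Folding the others back against it leaves at least 1940 − 1362 = 578.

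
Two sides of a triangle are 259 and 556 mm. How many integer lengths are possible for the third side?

The third side lies in the open interval (297, 815).
Integers from 298 to 814 inclusive: 814 − 298 + 1 = 517.

517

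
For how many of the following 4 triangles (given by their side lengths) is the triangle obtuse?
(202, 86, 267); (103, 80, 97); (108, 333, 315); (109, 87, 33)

2

(202,86,267): 86²+202² = 48200 < 71289 = 267² → obtuse
(103,80,97): 80²+97² = 15809 > 10609 = 103² → acute
(108,333,315): 108²+315² = 110889 = 333² → right
(109,87,33): 33²+87² = 8658 < 11881 = 109² → obtuse
2 of the 4 are obtuse.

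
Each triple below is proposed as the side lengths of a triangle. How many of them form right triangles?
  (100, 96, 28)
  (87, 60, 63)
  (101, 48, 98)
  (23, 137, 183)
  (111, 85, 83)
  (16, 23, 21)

2

(100,96,28): 28²+96² = 10000 = 100² → right
(87,60,63): 60²+63² = 7569 = 87² → right
(101,48,98): 48²+98² = 11908 > 10201 = 101² → acute
(23,137,183): 23+137 ≤ 183, not a triangle
(111,85,83): 83²+85² = 14114 > 12321 = 111² → acute
(16,23,21): 16²+21² = 697 > 529 = 23² → acute
2 of the 6 are right.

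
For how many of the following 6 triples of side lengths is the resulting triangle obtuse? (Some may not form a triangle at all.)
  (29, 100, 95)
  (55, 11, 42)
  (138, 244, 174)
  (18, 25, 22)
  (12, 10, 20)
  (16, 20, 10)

4

(29,100,95): 29²+95² = 9866 < 10000 = 100² → obtuse
(55,11,42): 11+42 ≤ 55, not a triangle
(138,244,174): 138²+174² = 49320 < 59536 = 244² → obtuse
(18,25,22): 18²+22² = 808 > 625 = 25² → acute
(12,10,20): 10²+12² = 244 < 400 = 20² → obtuse
(16,20,10): 10²+16² = 356 < 400 = 20² → obtuse
4 of the 6 are obtuse.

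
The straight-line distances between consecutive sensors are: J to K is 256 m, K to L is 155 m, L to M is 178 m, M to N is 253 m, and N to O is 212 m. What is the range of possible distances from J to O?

0 ≤ JO ≤ 1054 m

The maximum is all hops collinear in one direction: 256 + 155 + 178 + 253 + 212 = 1054.
The longest hop is 256; the others sum to 798. Since 256 ≤ 798, the path can fold back on itself completely, so the minimum distance is 0.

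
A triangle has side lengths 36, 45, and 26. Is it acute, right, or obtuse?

obtuse

Compare the square of the longest side to the sum of squares of the other two: 26² + 36² = 1972 < 2025 = 45².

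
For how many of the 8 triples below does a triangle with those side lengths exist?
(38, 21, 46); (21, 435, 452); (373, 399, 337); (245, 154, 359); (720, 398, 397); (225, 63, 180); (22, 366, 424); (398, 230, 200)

7

(21,38,46): 21+38 > 46 → valid
(21,435,452): 21+435 > 452 → valid
(337,373,399): 337+373 > 399 → valid
(154,245,359): 154+245 > 359 → valid
(397,398,720): 397+398 > 720 → valid
(63,180,225): 63+180 > 225 → valid
(22,366,424): 22+366 ≤ 424 → not valid
(200,230,398): 200+230 > 398 → valid
7 of the 8 triples form a triangle.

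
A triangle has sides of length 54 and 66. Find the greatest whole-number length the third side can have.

119

The third side must be strictly less than 54 + 66 = 120.
The largest integer below 120 is 119.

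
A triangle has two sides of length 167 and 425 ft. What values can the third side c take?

By the triangle inequality, c must be less than 167 + 425 = 592 and greater than |167 − 425| = 258.

258 < c < 592 (ft)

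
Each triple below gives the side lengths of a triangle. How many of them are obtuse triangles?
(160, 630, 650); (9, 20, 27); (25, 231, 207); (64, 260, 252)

2

(160,630,650): 160²+630² = 422500 = 650² → right
(9,20,27): 9²+20² = 481 < 729 = 27² → obtuse
(25,231,207): 25²+207² = 43474 < 53361 = 231² → obtuse
(64,260,252): 64²+252² = 67600 = 260² → right
2 of the 4 are obtuse.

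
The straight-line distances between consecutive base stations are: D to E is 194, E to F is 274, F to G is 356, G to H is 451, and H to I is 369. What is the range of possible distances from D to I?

The maximum is all hops collinear in one direction: 194 + 274 + 356 + 451 + 369 = 1644.
The longest hop is 451; the others sum to 1193. Since 451 ≤ 1193, the path can fold back on itself completely, so the minimum distance is 0.

0 ≤ DI ≤ 1644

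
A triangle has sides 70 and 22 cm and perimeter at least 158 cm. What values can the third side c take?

66 ≤ c < 92

Triangle inequality alone gives 48 < c < 92.
The perimeter condition gives c ≥ 158 − 70 − 22 = 66.
Intersecting the two: 66 ≤ c < 92.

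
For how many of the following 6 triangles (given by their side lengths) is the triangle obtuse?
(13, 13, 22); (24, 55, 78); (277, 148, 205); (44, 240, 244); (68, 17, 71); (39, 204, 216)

(13,13,22): 13²+13² = 338 < 484 = 22² → obtuse
(24,55,78): 24²+55² = 3601 < 6084 = 78² → obtuse
(277,148,205): 148²+205² = 63929 < 76729 = 277² → obtuse
(44,240,244): 44²+240² = 59536 = 244² → right
(68,17,71): 17²+68² = 4913 < 5041 = 71² → obtuse
(39,204,216): 39²+204² = 43137 < 46656 = 216² → obtuse
5 of the 6 are obtuse.

5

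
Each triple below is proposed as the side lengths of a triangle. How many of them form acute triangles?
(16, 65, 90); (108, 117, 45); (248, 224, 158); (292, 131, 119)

1

(16,65,90): 16+65 ≤ 90, not a triangle
(108,117,45): 45²+108² = 13689 = 117² → right
(248,224,158): 158²+224² = 75140 > 61504 = 248² → acute
(292,131,119): 119+131 ≤ 292, not a triangle
1 of the 4 is acute.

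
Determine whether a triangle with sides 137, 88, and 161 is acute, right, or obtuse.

acute

Compare the square of the longest side to the sum of squares of the other two: 88² + 137² = 26513 > 25921 = 161².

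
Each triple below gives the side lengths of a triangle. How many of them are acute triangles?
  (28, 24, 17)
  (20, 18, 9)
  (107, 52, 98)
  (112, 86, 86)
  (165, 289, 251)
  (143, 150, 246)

(28,24,17): 17²+24² = 865 > 784 = 28² → acute
(20,18,9): 9²+18² = 405 > 400 = 20² → acute
(107,52,98): 52²+98² = 12308 > 11449 = 107² → acute
(112,86,86): 86²+86² = 14792 > 12544 = 112² → acute
(165,289,251): 165²+251² = 90226 > 83521 = 289² → acute
(143,150,246): 143²+150² = 42949 < 60516 = 246² → obtuse
5 of the 6 are acute.

5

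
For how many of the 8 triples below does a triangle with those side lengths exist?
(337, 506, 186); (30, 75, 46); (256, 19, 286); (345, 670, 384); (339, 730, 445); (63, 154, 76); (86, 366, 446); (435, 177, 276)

6

(186,337,506): 186+337 > 506 → valid
(30,46,75): 30+46 > 75 → valid
(19,256,286): 19+256 ≤ 286 → not valid
(345,384,670): 345+384 > 670 → valid
(339,445,730): 339+445 > 730 → valid
(63,76,154): 63+76 ≤ 154 → not valid
(86,366,446): 86+366 > 446 → valid
(177,276,435): 177+276 > 435 → valid
6 of the 8 triples form a triangle.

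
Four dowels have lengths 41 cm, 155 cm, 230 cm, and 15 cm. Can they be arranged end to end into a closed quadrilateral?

For a quadrilateral, each side must be shorter than the sum of the others.
Here the longest side is 230, but the remaining 3 sides sum to only 211.

No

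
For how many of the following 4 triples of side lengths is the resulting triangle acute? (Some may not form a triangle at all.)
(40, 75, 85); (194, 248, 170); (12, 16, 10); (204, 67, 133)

1

(40,75,85): 40²+75² = 7225 = 85² → right
(194,248,170): 170²+194² = 66536 > 61504 = 248² → acute
(12,16,10): 10²+12² = 244 < 256 = 16² → obtuse
(204,67,133): 67+133 ≤ 204, not a triangle
1 of the 4 is acute.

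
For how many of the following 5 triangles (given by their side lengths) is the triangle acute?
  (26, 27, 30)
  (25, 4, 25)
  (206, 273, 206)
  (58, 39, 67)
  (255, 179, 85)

(26,27,30): 26²+27² = 1405 > 900 = 30² → acute
(25,4,25): 4²+25² = 641 > 625 = 25² → acute
(206,273,206): 206²+206² = 84872 > 74529 = 273² → acute
(58,39,67): 39²+58² = 4885 > 4489 = 67² → acute
(255,179,85): 85²+179² = 39266 < 65025 = 255² → obtuse
4 of the 5 are acute.

4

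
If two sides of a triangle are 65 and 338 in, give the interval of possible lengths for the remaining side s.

By the triangle inequality, s must be less than 65 + 338 = 403 and greater than |65 − 338| = 273.

273 < s < 403 (in)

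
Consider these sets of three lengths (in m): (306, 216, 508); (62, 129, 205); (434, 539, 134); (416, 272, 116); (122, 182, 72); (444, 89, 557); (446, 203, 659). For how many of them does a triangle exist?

3

(216,306,508): 216+306 > 508 → valid
(62,129,205): 62+129 ≤ 205 → not valid
(134,434,539): 134+434 > 539 → valid
(116,272,416): 116+272 ≤ 416 → not valid
(72,122,182): 72+122 > 182 → valid
(89,444,557): 89+444 ≤ 557 → not valid
(203,446,659): 203+446 ≤ 659 → not valid
3 of the 7 triples form a triangle.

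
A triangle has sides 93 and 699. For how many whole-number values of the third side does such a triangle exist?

185

The third side lies in the open interval (606, 792).
Integers from 607 to 791 inclusive: 791 − 607 + 1 = 185.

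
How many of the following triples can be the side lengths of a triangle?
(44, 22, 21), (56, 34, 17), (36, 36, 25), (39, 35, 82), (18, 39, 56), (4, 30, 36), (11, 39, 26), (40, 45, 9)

(21,22,44): 21+22 ≤ 44 → not valid
(17,34,56): 17+34 ≤ 56 → not valid
(25,36,36): 25+36 > 36 → valid
(35,39,82): 35+39 ≤ 82 → not valid
(18,39,56): 18+39 > 56 → valid
(4,30,36): 4+30 ≤ 36 → not valid
(11,26,39): 11+26 ≤ 39 → not valid
(9,40,45): 9+40 > 45 → valid
3 of the 8 triples form a triangle.

3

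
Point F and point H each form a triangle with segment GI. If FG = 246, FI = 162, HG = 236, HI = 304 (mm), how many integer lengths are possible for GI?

From triangle FGI: 84 < GI < 408.
From triangle HGI: 68 < GI < 540.
Intersection: 84 < GI < 408, so integers 85 through 407: 323 values.

323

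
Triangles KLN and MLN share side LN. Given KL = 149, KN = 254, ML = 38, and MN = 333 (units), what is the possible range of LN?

From triangle KLN: |149 − 254| < LN < 149 + 254, i.e. 105 < LN < 403.
From triangle MLN: 295 < LN < 371.
Both must hold, so LN lies in the intersection.

295 < LN < 371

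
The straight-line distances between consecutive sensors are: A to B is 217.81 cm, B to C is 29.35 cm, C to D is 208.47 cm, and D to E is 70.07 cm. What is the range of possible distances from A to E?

The maximum is all hops collinear in one direction: 217.81 + 29.35 + 208.47 + 70.07 = 525.70.
The longest hop is 217.81; the others sum to 307.89. Since 217.81 ≤ 307.89, the path can fold back on itself completely, so the minimum distance is 0.

0 ≤ AE ≤ 525.70 cm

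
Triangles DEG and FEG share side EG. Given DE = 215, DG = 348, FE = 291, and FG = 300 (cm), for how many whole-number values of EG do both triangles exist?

429

From triangle DEG: 133 < EG < 563.
From triangle FEG: 9 < EG < 591.
Intersection: 133 < EG < 563, so integers 134 through 562: 429 values.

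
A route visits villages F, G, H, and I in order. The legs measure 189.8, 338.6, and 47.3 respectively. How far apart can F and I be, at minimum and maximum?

101.5 ≤ FI ≤ 575.7

The maximum is all hops collinear in one direction: 189.8 + 338.6 + 47.3 = 575.7.
The longest hop is 338.6; the others sum to 237.1. Folding the others back against it leaves at least 338.6 − 237.1 = 101.5.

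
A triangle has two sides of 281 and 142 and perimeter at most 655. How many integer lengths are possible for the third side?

Triangle inequality: 139 < x < 423. Perimeter ≤ 655 gives x ≤ 655 − 281 − 142 = 232.
So 139 < x ≤ 232; integers 140 through 232: 93 values.

93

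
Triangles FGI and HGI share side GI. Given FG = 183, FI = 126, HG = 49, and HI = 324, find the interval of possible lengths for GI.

275 < GI < 309

From triangle FGI: |183 − 126| < GI < 183 + 126, i.e. 57 < GI < 309.
From triangle HGI: 275 < GI < 373.
Both must hold, so GI lies in the intersection.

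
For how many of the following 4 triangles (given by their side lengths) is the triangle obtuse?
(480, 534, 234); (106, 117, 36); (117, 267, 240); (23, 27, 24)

1

(480,534,234): 234²+480² = 285156 = 534² → right
(106,117,36): 36²+106² = 12532 < 13689 = 117² → obtuse
(117,267,240): 117²+240² = 71289 = 267² → right
(23,27,24): 23²+24² = 1105 > 729 = 27² → acute
1 of the 4 is obtuse.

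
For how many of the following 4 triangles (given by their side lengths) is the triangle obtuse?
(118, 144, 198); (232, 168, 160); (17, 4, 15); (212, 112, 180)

(118,144,198): 118²+144² = 34660 < 39204 = 198² → obtuse
(232,168,160): 160²+168² = 53824 = 232² → right
(17,4,15): 4²+15² = 241 < 289 = 17² → obtuse
(212,112,180): 112²+180² = 44944 = 212² → right
2 of the 4 are obtuse.

2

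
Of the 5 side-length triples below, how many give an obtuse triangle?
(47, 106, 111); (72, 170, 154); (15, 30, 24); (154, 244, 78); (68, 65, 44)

1

(47,106,111): 47²+106² = 13445 > 12321 = 111² → acute
(72,170,154): 72²+154² = 28900 = 170² → right
(15,30,24): 15²+24² = 801 < 900 = 30² → obtuse
(154,244,78): 78+154 ≤ 244, not a triangle
(68,65,44): 44²+65² = 6161 > 4624 = 68² → acute
1 of the 5 is obtuse.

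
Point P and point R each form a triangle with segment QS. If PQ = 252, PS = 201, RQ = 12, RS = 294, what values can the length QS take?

282 < QS < 306

From triangle PQS: |252 − 201| < QS < 252 + 201, i.e. 51 < QS < 453.
From triangle RQS: 282 < QS < 306.
Both must hold, so QS lies in the intersection.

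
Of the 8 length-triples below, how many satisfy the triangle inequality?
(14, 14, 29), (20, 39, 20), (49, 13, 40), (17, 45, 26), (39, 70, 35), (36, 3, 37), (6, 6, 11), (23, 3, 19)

(14,14,29): 14+14 ≤ 29 → not valid
(20,20,39): 20+20 > 39 → valid
(13,40,49): 13+40 > 49 → valid
(17,26,45): 17+26 ≤ 45 → not valid
(35,39,70): 35+39 > 70 → valid
(3,36,37): 3+36 > 37 → valid
(6,6,11): 6+6 > 11 → valid
(3,19,23): 3+19 ≤ 23 → not valid
5 of the 8 triples form a triangle.

5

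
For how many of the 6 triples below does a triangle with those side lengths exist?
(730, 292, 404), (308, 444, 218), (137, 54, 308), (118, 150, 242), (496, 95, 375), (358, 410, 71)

3

(292,404,730): 292+404 ≤ 730 → not valid
(218,308,444): 218+308 > 444 → valid
(54,137,308): 54+137 ≤ 308 → not valid
(118,150,242): 118+150 > 242 → valid
(95,375,496): 95+375 ≤ 496 → not valid
(71,358,410): 71+358 > 410 → valid
3 of the 6 triples form a triangle.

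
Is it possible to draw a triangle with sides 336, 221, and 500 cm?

Yes

The longest side is 500, and the other two sum to 557.
Since 557 > 500, the triangle inequality holds.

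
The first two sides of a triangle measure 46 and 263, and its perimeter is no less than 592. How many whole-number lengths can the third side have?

Triangle inequality: 217 < x < 309. Perimeter ≥ 592 gives x ≥ 592 − 46 − 263 = 283.
So 283 ≤ x < 309; integers 283 through 308: 26 values.

26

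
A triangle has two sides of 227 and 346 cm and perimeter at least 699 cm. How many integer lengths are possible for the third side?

Triangle inequality: 119 < x < 573. Perimeter ≥ 699 gives x ≥ 699 − 227 − 346 = 126.
So 126 ≤ x < 573; integers 126 through 572: 447 values.

447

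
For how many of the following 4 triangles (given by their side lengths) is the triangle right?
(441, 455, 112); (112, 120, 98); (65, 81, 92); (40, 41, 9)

(441,455,112): 112²+441² = 207025 = 455² → right
(112,120,98): 98²+112² = 22148 > 14400 = 120² → acute
(65,81,92): 65²+81² = 10786 > 8464 = 92² → acute
(40,41,9): 9²+40² = 1681 = 41² → right
2 of the 4 are right.

2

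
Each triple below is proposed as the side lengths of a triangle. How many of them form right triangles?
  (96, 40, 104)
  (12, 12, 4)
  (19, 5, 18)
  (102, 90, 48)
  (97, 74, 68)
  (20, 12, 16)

3

(96,40,104): 40²+96² = 10816 = 104² → right
(12,12,4): 4²+12² = 160 > 144 = 12² → acute
(19,5,18): 5²+18² = 349 < 361 = 19² → obtuse
(102,90,48): 48²+90² = 10404 = 102² → right
(97,74,68): 68²+74² = 10100 > 9409 = 97² → acute
(20,12,16): 12²+16² = 400 = 20² → right
3 of the 6 are right.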